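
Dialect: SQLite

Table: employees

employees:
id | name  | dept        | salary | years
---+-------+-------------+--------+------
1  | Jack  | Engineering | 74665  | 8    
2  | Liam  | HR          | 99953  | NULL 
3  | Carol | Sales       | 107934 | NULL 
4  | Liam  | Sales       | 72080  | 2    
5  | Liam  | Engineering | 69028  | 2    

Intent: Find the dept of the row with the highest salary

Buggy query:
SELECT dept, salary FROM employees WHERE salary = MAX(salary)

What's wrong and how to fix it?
Bug: MAX(salary) is an aggregate and cannot be used directly in WHERE

Fix: Wrap MAX in a scalar subquery so WHERE compares against a single value

Corrected query:
SELECT dept, salary FROM employees WHERE salary = (SELECT MAX(salary) FROM employees)

Result:
dept  | salary
------+-------
Sales | 107934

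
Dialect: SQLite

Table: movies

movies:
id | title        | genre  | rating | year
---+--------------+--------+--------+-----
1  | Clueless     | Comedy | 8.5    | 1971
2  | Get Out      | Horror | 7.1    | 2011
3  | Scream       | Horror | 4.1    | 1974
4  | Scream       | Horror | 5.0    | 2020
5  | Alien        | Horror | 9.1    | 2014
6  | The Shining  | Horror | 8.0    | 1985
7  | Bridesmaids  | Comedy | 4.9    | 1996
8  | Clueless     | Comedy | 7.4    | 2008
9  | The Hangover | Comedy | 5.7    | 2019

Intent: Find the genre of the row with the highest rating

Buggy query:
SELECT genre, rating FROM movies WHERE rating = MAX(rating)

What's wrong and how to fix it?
Bug: MAX(rating) is an aggregate and cannot be used directly in WHERE

Fix: Wrap MAX in a scalar subquery so WHERE compares against a single value

Corrected query:
SELECT genre, rating FROM movies WHERE rating = (SELECT MAX(rating) FROM movies)

Result:
genre  | rating
-------+-------
Horror | 9.1   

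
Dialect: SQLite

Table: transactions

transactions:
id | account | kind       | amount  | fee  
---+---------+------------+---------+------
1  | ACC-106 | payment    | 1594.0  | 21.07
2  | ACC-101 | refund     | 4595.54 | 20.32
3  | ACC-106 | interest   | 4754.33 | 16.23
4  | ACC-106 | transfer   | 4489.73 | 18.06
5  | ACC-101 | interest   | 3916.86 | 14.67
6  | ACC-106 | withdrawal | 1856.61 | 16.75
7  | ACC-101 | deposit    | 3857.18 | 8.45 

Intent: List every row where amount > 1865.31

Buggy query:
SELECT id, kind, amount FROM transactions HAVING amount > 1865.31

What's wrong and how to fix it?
Bug: This is a non-aggregate query (no GROUP BY, no aggregates), so in SQLite the HAVING clause is invalid here; a row-level condition belongs in WHERE

Fix: Replace HAVING with WHERE since the condition applies to individual rows

Corrected query:
SELECT id, kind, amount FROM transactions WHERE amount > 1865.31

Result:
id | kind     | amount 
---+----------+--------
2  | refund   | 4595.54
3  | interest | 4754.33
4  | transfer | 4489.73
5  | interest | 3916.86
7  | deposit  | 3857.18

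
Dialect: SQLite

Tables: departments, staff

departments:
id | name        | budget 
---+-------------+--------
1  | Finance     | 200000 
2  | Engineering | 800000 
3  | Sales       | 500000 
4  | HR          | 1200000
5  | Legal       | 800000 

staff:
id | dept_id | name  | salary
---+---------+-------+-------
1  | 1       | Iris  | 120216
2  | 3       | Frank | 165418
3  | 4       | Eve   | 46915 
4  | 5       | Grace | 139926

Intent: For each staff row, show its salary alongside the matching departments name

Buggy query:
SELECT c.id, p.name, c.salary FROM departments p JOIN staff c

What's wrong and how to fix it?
Bug: Missing join condition: each staff row is matched to all departments rows instead of just its own

Fix: Add ON c.dept_id = p.id to the JOIN

Corrected query:
SELECT c.id, p.name, c.salary FROM departments p JOIN staff c ON c.dept_id = p.id

Result:
id | name    | salary
---+---------+-------
1  | Finance | 120216
2  | Sales   | 165418
3  | HR      | 46915 
4  | Legal   | 139926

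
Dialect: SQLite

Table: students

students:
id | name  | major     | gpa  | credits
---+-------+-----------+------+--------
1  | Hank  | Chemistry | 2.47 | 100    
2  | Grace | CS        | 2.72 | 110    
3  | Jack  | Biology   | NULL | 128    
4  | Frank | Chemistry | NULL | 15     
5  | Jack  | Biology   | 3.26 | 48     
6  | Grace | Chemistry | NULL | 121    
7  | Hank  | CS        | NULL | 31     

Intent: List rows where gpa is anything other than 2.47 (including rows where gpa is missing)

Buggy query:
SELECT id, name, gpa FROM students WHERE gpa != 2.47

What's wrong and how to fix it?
Bug: 'gpa != 2.47' is unknown when gpa is NULL, so NULL rows are silently excluded

Fix: Add an explicit OR gpa IS NULL to include the missing-value rows

Corrected query:
SELECT id, name, gpa FROM students WHERE gpa != 2.47 OR gpa IS NULL

Result:
id | name  | gpa 
---+-------+-----
2  | Grace | 2.72
3  | Jack  | NULL
4  | Frank | NULL
5  | Jack  | 3.26
6  | Grace | NULL
7  | Hank  | NULL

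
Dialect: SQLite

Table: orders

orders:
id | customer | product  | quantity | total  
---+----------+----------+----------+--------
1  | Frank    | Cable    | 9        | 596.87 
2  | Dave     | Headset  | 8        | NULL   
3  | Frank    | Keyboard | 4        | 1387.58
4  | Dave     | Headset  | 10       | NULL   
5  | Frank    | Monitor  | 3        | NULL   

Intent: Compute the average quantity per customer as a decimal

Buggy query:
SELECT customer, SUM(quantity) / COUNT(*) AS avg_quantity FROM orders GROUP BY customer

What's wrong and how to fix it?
Bug: SUM(quantity) and COUNT(*) are both integers; the division truncates the fractional part

Fix: Cast one side to REAL so the division keeps the fractional part

Corrected query:
SELECT customer, SUM(quantity) * 1.0 / COUNT(*) AS avg_quantity FROM orders GROUP BY customer

Result:
customer | avg_quantity
---------+-------------
Dave     | 9           
Frank    | 5.333333    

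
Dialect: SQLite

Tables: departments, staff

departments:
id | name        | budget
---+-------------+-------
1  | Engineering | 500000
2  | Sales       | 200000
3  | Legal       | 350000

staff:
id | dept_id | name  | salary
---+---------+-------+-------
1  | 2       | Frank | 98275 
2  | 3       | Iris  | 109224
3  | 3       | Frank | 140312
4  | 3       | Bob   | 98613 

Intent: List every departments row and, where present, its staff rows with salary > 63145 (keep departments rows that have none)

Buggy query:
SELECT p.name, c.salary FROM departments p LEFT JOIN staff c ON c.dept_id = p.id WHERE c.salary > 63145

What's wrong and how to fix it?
Bug: A WHERE condition on the right-hand table after LEFT JOIN drops unmatched parents

Fix: Put 'c.salary > 63145' in the JOIN's ON clause instead of WHERE

Corrected query:
SELECT p.name, c.salary FROM departments p LEFT JOIN staff c ON c.dept_id = p.id AND c.salary > 63145

Result:
name        | salary
------------+-------
Engineering | NULL  
Sales       | 98275 
Legal       | 98613 
Legal       | 109224
Legal       | 140312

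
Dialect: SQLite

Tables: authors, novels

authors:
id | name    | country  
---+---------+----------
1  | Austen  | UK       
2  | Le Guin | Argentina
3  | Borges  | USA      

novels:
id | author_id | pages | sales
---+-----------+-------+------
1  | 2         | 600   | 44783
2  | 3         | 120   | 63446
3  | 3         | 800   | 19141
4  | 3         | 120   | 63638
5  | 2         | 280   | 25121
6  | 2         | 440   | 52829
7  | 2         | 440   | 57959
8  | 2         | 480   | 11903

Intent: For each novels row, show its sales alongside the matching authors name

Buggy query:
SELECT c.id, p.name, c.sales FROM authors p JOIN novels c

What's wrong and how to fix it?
Bug: Missing join condition: each novels row is matched to all authors rows instead of just its own

Fix: Add ON c.author_id = p.id to the JOIN

Corrected query:
SELECT c.id, p.name, c.sales FROM authors p JOIN novels c ON c.author_id = p.id

Result:
id | name    | sales
---+---------+------
1  | Le Guin | 44783
2  | Borges  | 63446
3  | Borges  | 19141
4  | Borges  | 63638
5  | Le Guin | 25121
6  | Le Guin | 52829
7  | Le Guin | 57959
8  | Le Guin | 11903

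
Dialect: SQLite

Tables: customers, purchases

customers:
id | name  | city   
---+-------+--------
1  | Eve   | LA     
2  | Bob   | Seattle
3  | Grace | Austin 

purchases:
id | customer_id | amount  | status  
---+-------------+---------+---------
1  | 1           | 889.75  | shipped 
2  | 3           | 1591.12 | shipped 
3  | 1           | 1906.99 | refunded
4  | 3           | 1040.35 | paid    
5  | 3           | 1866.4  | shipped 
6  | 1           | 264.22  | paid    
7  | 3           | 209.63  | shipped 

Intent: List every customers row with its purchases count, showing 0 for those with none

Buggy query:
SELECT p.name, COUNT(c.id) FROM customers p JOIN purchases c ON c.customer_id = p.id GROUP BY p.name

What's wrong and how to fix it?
Bug: An inner join excludes parents with zero children

Fix: Use LEFT JOIN so parents without children still appear (COUNT(c.id) gives 0)

Corrected query:
SELECT p.name, COUNT(c.id) FROM customers p LEFT JOIN purchases c ON c.customer_id = p.id GROUP BY p.name

Result:
name  | COUNT(c.id)
------+------------
Bob   | 0          
Eve   | 3          
Grace | 4          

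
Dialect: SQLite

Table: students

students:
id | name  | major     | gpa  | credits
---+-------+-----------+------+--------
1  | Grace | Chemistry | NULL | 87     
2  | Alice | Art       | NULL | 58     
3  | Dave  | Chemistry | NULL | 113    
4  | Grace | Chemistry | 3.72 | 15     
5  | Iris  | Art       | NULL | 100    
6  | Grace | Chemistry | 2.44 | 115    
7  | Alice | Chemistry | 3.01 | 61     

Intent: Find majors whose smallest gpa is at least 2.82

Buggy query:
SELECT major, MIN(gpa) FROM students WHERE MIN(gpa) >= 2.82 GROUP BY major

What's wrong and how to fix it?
Bug: Aggregates like MIN are computed per group after WHERE runs

Fix: Use HAVING for the per-group MIN condition

Corrected query:
SELECT major, MIN(gpa) FROM students GROUP BY major HAVING MIN(gpa) >= 2.82

Result:
(no rows)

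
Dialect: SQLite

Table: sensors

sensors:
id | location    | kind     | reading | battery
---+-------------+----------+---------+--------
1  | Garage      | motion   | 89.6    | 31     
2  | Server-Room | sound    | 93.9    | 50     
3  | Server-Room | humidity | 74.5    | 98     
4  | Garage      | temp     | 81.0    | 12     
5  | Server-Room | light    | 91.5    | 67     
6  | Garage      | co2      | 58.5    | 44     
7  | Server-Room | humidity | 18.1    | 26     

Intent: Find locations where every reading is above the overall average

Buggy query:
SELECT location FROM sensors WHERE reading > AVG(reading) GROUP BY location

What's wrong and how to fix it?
Bug: AVG() is an aggregate; it can't sit directly in WHERE

Fix: Use a subquery for AVG and a HAVING MIN(...) filter so the condition holds for every row in the group

Corrected query:
SELECT location FROM sensors GROUP BY location HAVING MIN(reading) > (SELECT AVG(reading) FROM sensors)

Result:
(no rows)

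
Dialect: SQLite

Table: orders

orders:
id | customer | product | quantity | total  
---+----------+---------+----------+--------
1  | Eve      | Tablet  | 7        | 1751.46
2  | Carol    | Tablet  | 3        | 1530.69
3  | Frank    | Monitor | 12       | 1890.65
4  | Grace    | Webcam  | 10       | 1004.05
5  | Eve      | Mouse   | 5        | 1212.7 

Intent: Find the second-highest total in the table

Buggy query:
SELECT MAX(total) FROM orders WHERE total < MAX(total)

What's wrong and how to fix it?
Bug: MAX(total) on the right of the comparison is an aggregate-in-WHERE error

Fix: Compute the overall MAX in a subquery, then take MAX of rows below it

Corrected query:
SELECT MAX(total) FROM orders WHERE total < (SELECT MAX(total) FROM orders)

Result:
MAX(total)
----------
1751.46   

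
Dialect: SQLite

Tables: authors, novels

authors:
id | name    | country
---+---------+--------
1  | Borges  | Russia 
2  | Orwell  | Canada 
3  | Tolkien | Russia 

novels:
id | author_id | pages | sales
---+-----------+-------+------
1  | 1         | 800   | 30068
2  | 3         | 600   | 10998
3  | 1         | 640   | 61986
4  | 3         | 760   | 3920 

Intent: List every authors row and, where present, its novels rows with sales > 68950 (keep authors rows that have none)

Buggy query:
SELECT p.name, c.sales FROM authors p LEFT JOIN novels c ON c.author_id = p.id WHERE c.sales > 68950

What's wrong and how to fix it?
Bug: Filtering c.sales in WHERE discards the NULL rows produced by LEFT JOIN, turning it into an inner join

Fix: Put 'c.sales > 68950' in the JOIN's ON clause instead of WHERE

Corrected query:
SELECT p.name, c.sales FROM authors p LEFT JOIN novels c ON c.author_id = p.id AND c.sales > 68950

Result:
name    | sales
--------+------
Borges  | NULL 
Orwell  | NULL 
Tolkien | NULL 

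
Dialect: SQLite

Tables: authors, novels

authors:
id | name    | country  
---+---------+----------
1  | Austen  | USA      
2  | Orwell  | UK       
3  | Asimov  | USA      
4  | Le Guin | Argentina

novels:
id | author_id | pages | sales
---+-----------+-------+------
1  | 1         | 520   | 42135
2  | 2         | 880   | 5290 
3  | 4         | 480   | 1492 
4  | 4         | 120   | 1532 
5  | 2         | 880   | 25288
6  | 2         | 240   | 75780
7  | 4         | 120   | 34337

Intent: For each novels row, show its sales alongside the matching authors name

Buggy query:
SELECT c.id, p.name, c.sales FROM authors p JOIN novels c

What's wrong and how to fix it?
Bug: Missing join condition: each novels row is matched to all authors rows instead of just its own

Fix: Specify the join condition linking the foreign key to the parent id

Corrected query:
SELECT c.id, p.name, c.sales FROM authors p JOIN novels c ON c.author_id = p.id

Result:
id | name    | sales
---+---------+------
1  | Austen  | 42135
2  | Orwell  | 5290 
3  | Le Guin | 1492 
4  | Le Guin | 1532 
5  | Orwell  | 25288
6  | Orwell  | 75780
7  | Le Guin | 34337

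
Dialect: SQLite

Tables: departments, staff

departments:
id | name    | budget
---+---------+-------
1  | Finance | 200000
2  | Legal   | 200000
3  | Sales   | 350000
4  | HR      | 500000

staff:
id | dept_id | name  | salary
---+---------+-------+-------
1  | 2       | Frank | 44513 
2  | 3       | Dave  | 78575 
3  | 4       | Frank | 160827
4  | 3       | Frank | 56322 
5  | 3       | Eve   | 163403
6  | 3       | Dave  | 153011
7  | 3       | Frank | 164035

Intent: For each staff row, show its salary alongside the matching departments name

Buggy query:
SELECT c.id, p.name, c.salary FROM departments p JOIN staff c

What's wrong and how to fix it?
Bug: JOIN with no ON clause produces a cartesian product; every staff row pairs with every departments row

Fix: Specify the join condition linking the foreign key to the parent id

Corrected query:
SELECT c.id, p.name, c.salary FROM departments p JOIN staff c ON c.dept_id = p.id

Result:
id | name  | salary
---+-------+-------
1  | Legal | 44513 
2  | Sales | 78575 
3  | HR    | 160827
4  | Sales | 56322 
5  | Sales | 163403
6  | Sales | 153011
7  | Sales | 164035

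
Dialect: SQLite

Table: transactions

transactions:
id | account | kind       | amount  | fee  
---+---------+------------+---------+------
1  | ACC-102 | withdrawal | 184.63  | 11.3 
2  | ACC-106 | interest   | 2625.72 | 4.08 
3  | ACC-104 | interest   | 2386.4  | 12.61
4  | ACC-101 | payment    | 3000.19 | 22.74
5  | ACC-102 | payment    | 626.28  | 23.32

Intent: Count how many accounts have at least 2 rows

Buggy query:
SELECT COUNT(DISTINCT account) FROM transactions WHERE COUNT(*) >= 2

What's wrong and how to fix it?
Bug: COUNT(*) cannot appear in WHERE; the per-group count doesn't exist yet

Fix: Use a subquery that GROUPs and filters with HAVING, then count its rows

Corrected query:
SELECT COUNT(*) FROM (SELECT account FROM transactions GROUP BY account HAVING COUNT(*) >= 2)

Result:
COUNT(*)
--------
1       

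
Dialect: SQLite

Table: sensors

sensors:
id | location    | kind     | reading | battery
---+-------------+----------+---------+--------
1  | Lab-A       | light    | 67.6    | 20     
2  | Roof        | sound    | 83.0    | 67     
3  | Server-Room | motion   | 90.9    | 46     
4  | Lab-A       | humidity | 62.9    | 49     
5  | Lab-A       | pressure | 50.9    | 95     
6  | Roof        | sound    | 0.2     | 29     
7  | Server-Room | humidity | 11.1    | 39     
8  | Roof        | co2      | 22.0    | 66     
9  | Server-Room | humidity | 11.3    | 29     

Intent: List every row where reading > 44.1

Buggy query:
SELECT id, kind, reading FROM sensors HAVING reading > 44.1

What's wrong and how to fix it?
Bug: HAVING filters the output of aggregation, but this query has no GROUP BY and no aggregate functions, so SQLite rejects it (HAVING clause on a non-aggregate query); the condition here is per row

Fix: Use WHERE for row-level filtering

Corrected query:
SELECT id, kind, reading FROM sensors WHERE reading > 44.1

Result:
id | kind     | reading
---+----------+--------
1  | light    | 67.6   
2  | sound    | 83     
3  | motion   | 90.9   
4  | humidity | 62.9   
5  | pressure | 50.9   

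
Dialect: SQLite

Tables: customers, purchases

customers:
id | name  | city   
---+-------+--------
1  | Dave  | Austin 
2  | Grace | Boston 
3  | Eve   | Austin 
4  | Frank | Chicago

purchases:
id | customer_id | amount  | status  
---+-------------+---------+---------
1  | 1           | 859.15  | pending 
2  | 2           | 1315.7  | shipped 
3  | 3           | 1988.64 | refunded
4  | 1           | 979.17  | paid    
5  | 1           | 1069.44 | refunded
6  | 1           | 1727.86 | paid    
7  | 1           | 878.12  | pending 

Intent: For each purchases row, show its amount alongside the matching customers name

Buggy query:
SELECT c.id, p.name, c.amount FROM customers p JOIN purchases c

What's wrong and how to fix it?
Bug: JOIN with no ON clause produces a cartesian product; every purchases row pairs with every customers row

Fix: Add ON c.customer_id = p.id to the JOIN

Corrected query:
SELECT c.id, p.name, c.amount FROM customers p JOIN purchases c ON c.customer_id = p.id

Result:
id | name  | amount 
---+-------+--------
1  | Dave  | 859.15 
2  | Grace | 1315.7 
3  | Eve   | 1988.64
4  | Dave  | 979.17 
5  | Dave  | 1069.44
6  | Dave  | 1727.86
7  | Dave  | 878.12 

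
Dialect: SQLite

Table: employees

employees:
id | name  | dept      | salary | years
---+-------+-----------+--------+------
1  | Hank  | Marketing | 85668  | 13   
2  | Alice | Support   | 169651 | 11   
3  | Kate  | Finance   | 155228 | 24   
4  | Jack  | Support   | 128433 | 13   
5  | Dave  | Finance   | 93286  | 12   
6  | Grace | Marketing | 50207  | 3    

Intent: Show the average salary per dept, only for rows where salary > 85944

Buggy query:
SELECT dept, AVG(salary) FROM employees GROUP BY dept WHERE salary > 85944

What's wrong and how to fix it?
Bug: WHERE cannot follow GROUP BY

Fix: Move the WHERE clause before GROUP BY

Corrected query:
SELECT dept, AVG(salary) FROM employees WHERE salary > 85944 GROUP BY dept

Result:
dept    | AVG(salary)
--------+------------
Finance | 124257     
Support | 149042     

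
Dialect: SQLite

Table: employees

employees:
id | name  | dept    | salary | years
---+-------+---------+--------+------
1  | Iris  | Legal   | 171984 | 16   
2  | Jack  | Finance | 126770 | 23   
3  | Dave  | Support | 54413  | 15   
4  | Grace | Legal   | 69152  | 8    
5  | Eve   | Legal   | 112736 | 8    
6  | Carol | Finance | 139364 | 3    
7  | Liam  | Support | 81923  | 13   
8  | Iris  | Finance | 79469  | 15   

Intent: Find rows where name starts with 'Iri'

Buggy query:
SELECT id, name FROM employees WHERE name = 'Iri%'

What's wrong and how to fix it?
Bug: '=' compares the literal string including the % character; pattern matching needs LIKE

Fix: Replace '=' with LIKE so 'Iri%' is treated as a pattern

Corrected query:
SELECT id, name FROM employees WHERE name LIKE 'Iri%'

Result:
id | name
---+-----
1  | Iris
8  | Iris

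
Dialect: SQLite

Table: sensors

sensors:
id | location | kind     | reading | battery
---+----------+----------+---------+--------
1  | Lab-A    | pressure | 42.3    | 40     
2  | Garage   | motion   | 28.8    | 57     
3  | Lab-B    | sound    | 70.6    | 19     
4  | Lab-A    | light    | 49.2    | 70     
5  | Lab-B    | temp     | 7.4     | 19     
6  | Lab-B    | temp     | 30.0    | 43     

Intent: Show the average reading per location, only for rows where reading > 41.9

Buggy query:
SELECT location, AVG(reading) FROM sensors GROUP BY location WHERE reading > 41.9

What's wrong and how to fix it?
Bug: Row-level WHERE must come before GROUP BY in the clause order

Fix: Place WHERE between FROM and GROUP BY

Corrected query:
SELECT location, AVG(reading) FROM sensors WHERE reading > 41.9 GROUP BY location

Result:
location | AVG(reading)
---------+-------------
Lab-A    | 45.75       
Lab-B    | 70.6        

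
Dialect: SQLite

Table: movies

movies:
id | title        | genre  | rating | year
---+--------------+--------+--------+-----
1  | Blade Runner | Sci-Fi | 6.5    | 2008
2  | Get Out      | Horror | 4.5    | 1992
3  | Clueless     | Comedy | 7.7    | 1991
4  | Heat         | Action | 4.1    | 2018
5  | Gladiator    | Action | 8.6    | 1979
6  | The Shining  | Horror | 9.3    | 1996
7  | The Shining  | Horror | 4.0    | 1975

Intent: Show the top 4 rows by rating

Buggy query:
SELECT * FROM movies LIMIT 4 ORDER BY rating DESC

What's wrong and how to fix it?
Bug: ORDER BY cannot follow LIMIT; LIMIT is the final clause

Fix: Swap the clauses: ORDER BY first, then LIMIT

Corrected query:
SELECT * FROM movies ORDER BY rating DESC LIMIT 4

Result:
id | title        | genre  | rating | year
---+--------------+--------+--------+-----
6  | The Shining  | Horror | 9.3    | 1996
5  | Gladiator    | Action | 8.6    | 1979
3  | Clueless     | Comedy | 7.7    | 1991
1  | Blade Runner | Sci-Fi | 6.5    | 2008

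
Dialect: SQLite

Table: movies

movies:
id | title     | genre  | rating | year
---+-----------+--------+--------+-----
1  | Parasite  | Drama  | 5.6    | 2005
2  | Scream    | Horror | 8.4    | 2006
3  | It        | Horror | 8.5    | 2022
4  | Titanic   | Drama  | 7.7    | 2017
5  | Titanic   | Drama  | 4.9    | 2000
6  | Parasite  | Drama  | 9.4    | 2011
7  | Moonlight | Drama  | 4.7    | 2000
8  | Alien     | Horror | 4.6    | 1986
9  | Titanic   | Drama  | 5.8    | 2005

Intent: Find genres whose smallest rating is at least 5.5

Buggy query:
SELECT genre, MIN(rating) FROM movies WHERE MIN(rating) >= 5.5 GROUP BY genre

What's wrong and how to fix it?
Bug: MIN() in WHERE is a misuse of aggregate

Fix: Use HAVING for the per-group MIN condition

Corrected query:
SELECT genre, MIN(rating) FROM movies GROUP BY genre HAVING MIN(rating) >= 5.5

Result:
(no rows)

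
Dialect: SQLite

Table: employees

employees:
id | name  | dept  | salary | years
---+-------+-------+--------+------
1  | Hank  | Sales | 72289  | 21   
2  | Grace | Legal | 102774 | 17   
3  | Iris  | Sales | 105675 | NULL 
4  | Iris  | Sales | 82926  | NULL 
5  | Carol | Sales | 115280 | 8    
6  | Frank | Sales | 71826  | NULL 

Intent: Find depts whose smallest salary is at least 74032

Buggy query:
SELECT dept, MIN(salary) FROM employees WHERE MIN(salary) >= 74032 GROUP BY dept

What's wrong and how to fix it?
Bug: Aggregates like MIN are computed per group after WHERE runs

Fix: Use HAVING for the per-group MIN condition

Corrected query:
SELECT dept, MIN(salary) FROM employees GROUP BY dept HAVING MIN(salary) >= 74032

Result:
dept  | MIN(salary)
------+------------
Legal | 102774     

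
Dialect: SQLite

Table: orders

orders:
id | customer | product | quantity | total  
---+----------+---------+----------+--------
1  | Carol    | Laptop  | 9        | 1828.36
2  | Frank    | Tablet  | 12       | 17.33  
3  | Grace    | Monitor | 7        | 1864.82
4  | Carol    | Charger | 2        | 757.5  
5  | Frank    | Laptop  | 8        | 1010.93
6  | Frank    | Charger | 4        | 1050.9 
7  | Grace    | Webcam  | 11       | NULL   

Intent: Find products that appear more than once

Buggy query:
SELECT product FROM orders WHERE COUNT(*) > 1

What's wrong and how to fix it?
Bug: WHERE can't reference COUNT(*); aggregates are computed after WHERE

Fix: Group first, then use HAVING for the count condition

Corrected query:
SELECT product FROM orders GROUP BY product HAVING COUNT(*) > 1

Result:
product
-------
Charger
Laptop 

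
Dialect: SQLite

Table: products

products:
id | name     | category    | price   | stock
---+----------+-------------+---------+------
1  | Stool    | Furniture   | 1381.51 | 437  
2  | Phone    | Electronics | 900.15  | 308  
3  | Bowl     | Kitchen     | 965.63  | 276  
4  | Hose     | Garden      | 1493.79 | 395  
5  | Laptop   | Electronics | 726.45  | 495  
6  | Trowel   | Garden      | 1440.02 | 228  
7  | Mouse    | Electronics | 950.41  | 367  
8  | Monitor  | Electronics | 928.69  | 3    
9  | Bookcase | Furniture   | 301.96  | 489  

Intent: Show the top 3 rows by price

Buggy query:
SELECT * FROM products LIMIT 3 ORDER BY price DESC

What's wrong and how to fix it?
Bug: LIMIT must come after ORDER BY

Fix: Sort with ORDER BY, then apply LIMIT

Corrected query:
SELECT * FROM products ORDER BY price DESC LIMIT 3

Result:
id | name   | category  | price   | stock
---+--------+-----------+---------+------
4  | Hose   | Garden    | 1493.79 | 395  
6  | Trowel | Garden    | 1440.02 | 228  
1  | Stool  | Furniture | 1381.51 | 437  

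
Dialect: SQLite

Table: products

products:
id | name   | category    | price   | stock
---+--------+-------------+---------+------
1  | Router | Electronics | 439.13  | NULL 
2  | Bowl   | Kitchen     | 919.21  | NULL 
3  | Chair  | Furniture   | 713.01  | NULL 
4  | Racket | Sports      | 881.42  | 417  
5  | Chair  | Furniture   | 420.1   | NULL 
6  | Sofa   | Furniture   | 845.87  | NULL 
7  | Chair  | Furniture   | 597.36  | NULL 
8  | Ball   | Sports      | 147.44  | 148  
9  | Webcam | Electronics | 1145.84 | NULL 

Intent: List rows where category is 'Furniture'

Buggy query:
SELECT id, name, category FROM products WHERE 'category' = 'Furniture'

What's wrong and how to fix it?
Bug: 'category' in single quotes is a string literal, not the column; the comparison is literal-vs-literal and never true

Fix: Remove the quotes around the column name (or use double quotes for an identifier)

Corrected query:
SELECT id, name, category FROM products WHERE category = 'Furniture'

Result:
id | name  | category 
---+-------+----------
3  | Chair | Furniture
5  | Chair | Furniture
6  | Sofa  | Furniture
7  | Chair | Furniture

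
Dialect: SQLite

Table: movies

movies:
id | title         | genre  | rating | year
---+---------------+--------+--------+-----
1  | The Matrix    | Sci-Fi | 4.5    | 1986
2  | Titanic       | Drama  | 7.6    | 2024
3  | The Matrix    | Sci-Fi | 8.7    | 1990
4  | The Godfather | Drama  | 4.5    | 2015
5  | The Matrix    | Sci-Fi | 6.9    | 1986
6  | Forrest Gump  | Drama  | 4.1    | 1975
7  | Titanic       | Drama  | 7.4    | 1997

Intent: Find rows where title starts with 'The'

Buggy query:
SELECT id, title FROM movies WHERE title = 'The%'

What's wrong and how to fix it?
Bug: '=' compares the literal string including the % character; pattern matching needs LIKE

Fix: Use LIKE for wildcard pattern matching

Corrected query:
SELECT id, title FROM movies WHERE title LIKE 'The%'

Result:
id | title        
---+--------------
1  | The Matrix   
3  | The Matrix   
4  | The Godfather
5  | The Matrix   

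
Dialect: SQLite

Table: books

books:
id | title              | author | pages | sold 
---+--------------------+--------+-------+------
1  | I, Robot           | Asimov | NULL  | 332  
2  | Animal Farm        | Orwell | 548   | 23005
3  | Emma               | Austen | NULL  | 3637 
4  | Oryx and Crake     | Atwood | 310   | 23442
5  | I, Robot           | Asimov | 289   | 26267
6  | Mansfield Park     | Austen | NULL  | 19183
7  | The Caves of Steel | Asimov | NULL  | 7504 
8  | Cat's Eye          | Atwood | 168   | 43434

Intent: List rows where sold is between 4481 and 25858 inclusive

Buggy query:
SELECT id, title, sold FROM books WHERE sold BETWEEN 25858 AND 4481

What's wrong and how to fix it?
Bug: The bounds are reversed; BETWEEN a AND b requires a <= b to match anything

Fix: Swap the bounds so the smaller value comes first

Corrected query:
SELECT id, title, sold FROM books WHERE sold BETWEEN 4481 AND 25858

Result:
id | title              | sold 
---+--------------------+------
2  | Animal Farm        | 23005
4  | Oryx and Crake     | 23442
6  | Mansfield Park     | 19183
7  | The Caves of Steel | 7504 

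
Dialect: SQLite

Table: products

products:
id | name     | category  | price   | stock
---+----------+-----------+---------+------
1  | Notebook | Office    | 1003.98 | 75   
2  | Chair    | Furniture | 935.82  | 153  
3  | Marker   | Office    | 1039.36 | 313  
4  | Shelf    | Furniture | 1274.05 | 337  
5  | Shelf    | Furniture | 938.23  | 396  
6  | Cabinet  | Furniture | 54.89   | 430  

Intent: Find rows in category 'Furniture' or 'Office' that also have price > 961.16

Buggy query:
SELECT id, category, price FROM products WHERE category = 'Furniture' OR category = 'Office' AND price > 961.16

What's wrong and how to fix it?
Bug: Without parentheses, AND is evaluated before OR, so the price filter only applies to the 'Office' branch

Fix: Group the OR with parentheses (or use IN), then AND the threshold

Corrected query:
SELECT id, category, price FROM products WHERE (category = 'Furniture' OR category = 'Office') AND price > 961.16

Result:
id | category  | price  
---+-----------+--------
1  | Office    | 1003.98
3  | Office    | 1039.36
4  | Furniture | 1274.05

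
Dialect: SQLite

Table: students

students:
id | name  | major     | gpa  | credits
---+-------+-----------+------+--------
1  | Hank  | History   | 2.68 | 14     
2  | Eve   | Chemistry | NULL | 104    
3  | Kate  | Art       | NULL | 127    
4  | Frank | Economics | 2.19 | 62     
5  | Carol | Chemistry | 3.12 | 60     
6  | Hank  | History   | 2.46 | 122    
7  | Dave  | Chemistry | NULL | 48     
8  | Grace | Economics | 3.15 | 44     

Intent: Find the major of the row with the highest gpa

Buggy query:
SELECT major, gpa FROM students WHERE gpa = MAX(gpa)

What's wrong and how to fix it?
Bug: MAX(gpa) is an aggregate and cannot be used directly in WHERE

Fix: Wrap MAX in a scalar subquery so WHERE compares against a single value

Corrected query:
SELECT major, gpa FROM students WHERE gpa = (SELECT MAX(gpa) FROM students)

Result:
major     | gpa 
----------+-----
Economics | 3.15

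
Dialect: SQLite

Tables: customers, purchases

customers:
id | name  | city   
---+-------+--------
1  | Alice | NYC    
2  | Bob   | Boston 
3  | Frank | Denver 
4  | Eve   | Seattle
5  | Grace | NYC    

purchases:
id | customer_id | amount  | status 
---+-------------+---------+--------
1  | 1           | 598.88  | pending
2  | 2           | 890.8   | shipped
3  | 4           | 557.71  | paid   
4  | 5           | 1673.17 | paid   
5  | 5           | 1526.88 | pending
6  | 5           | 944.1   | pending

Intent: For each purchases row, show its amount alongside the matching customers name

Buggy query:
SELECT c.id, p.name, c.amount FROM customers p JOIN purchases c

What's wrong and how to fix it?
Bug: Missing join condition: each purchases row is matched to all customers rows instead of just its own

Fix: Add ON c.customer_id = p.id to the JOIN

Corrected query:
SELECT c.id, p.name, c.amount FROM customers p JOIN purchases c ON c.customer_id = p.id

Result:
id | name  | amount 
---+-------+--------
1  | Alice | 598.88 
2  | Bob   | 890.8  
3  | Eve   | 557.71 
4  | Grace | 1673.17
5  | Grace | 1526.88
6  | Grace | 944.1  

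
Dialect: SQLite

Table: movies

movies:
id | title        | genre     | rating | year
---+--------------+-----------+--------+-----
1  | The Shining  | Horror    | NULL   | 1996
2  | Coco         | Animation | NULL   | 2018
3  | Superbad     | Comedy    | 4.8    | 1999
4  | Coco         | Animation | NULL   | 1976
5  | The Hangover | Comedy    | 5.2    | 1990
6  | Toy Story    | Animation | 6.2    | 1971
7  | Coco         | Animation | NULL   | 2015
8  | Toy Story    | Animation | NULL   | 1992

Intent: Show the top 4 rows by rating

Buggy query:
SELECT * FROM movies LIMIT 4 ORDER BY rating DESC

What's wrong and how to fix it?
Bug: LIMIT must come after ORDER BY

Fix: Sort with ORDER BY, then apply LIMIT

Corrected query:
SELECT * FROM movies ORDER BY rating DESC LIMIT 4

Result:
id | title        | genre     | rating | year
---+--------------+-----------+--------+-----
6  | Toy Story    | Animation | 6.2    | 1971
5  | The Hangover | Comedy    | 5.2    | 1990
3  | Superbad     | Comedy    | 4.8    | 1999
1  | The Shining  | Horror    | NULL   | 1996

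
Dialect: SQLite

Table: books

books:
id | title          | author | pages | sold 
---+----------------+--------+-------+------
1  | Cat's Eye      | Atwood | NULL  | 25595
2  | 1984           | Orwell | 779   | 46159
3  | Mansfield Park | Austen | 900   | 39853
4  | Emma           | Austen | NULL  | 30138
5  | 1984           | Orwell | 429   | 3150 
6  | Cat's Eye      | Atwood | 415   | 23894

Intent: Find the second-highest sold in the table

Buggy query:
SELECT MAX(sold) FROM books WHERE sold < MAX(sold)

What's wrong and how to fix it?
Bug: The inner MAX is an aggregate inside WHERE, which is not allowed

Fix: Put the inner MAX in a scalar subquery

Corrected query:
SELECT MAX(sold) FROM books WHERE sold < (SELECT MAX(sold) FROM books)

Result:
MAX(sold)
---------
39853    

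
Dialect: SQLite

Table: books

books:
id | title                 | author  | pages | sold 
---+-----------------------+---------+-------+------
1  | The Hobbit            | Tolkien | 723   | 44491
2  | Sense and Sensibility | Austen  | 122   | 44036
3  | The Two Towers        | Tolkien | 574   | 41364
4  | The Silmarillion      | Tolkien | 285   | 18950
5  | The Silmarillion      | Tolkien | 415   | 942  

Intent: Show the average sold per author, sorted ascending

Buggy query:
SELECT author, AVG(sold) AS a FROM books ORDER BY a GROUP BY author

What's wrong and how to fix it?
Bug: ORDER BY appears before GROUP BY; SQL clause order requires GROUP BY first

Fix: Reorder: SELECT … FROM … GROUP BY … ORDER BY …

Corrected query:
SELECT author, AVG(sold) AS a FROM books GROUP BY author ORDER BY a

Result:
author  | a       
--------+---------
Tolkien | 26436.75
Austen  | 44036   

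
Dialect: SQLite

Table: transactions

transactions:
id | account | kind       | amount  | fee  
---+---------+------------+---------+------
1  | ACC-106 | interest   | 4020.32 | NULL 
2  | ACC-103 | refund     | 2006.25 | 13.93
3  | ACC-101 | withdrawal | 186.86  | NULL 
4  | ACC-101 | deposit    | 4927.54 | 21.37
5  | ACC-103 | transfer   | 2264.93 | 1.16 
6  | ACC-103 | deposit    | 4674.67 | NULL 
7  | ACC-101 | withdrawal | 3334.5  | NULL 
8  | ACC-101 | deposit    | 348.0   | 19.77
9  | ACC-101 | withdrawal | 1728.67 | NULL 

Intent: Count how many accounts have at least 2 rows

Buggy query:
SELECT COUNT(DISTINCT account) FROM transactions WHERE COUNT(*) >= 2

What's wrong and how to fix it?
Bug: COUNT(*) cannot appear in WHERE; the per-group count doesn't exist yet

Fix: Group first with HAVING COUNT(*) >= 2, then COUNT the resulting groups

Corrected query:
SELECT COUNT(*) FROM (SELECT account FROM transactions GROUP BY account HAVING COUNT(*) >= 2)

Result:
COUNT(*)
--------
2       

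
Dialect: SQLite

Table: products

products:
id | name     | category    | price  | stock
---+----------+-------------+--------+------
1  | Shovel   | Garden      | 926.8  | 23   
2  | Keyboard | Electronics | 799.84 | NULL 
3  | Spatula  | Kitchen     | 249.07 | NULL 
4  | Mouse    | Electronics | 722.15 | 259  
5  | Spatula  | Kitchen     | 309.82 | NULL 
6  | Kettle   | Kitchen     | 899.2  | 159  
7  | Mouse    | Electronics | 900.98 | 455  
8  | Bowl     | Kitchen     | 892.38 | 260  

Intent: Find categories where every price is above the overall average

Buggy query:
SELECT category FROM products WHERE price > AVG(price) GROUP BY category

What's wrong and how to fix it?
Bug: WHERE evaluates per row before aggregation, so AVG() is unavailable

Fix: Use a subquery for AVG and a HAVING MIN(...) filter so the condition holds for every row in the group

Corrected query:
SELECT category FROM products GROUP BY category HAVING MIN(price) > (SELECT AVG(price) FROM products)

Result:
category   
-----------
Electronics
Garden     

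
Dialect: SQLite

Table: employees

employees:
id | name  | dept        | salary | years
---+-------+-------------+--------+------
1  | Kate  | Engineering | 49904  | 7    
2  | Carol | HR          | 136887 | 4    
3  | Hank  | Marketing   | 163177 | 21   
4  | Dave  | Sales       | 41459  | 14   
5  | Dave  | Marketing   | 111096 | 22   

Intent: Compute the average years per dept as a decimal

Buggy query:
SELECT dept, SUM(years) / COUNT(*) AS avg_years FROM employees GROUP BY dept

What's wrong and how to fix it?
Bug: Both operands are integers, so '/' performs integer division and truncates

Fix: Multiply by 1.0 (or CAST to REAL) to force floating-point division

Corrected query:
SELECT dept, SUM(years) * 1.0 / COUNT(*) AS avg_years FROM employees GROUP BY dept

Result:
dept        | avg_years
------------+----------
Engineering | 7        
HR          | 4        
Marketing   | 21.5     
Sales       | 14       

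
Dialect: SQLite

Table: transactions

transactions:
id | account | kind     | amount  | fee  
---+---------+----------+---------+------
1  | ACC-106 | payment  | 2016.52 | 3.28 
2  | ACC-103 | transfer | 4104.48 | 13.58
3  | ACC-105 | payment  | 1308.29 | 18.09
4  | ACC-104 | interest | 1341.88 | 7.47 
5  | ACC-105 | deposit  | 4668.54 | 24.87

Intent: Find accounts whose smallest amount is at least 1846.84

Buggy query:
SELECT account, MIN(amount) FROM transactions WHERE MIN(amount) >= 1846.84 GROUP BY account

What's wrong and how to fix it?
Bug: Aggregates like MIN are computed per group after WHERE runs

Fix: Use HAVING for the per-group MIN condition

Corrected query:
SELECT account, MIN(amount) FROM transactions GROUP BY account HAVING MIN(amount) >= 1846.84

Result:
account | MIN(amount)
--------+------------
ACC-103 | 4104.48    
ACC-106 | 2016.52    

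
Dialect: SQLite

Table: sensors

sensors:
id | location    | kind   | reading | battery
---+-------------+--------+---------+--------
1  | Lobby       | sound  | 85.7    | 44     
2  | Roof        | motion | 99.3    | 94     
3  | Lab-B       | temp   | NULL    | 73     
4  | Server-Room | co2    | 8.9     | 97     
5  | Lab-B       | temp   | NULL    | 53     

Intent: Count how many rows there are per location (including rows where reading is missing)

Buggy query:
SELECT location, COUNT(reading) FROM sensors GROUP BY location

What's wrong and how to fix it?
Bug: COUNT(column) counts non-NULL values only; rows with NULL reading aren't counted

Fix: Use COUNT(*) to count all rows regardless of NULL

Corrected query:
SELECT location, COUNT(*) FROM sensors GROUP BY location

Result:
location    | COUNT(*)
------------+---------
Lab-B       | 2       
Lobby       | 1       
Roof        | 1       
Server-Room | 1       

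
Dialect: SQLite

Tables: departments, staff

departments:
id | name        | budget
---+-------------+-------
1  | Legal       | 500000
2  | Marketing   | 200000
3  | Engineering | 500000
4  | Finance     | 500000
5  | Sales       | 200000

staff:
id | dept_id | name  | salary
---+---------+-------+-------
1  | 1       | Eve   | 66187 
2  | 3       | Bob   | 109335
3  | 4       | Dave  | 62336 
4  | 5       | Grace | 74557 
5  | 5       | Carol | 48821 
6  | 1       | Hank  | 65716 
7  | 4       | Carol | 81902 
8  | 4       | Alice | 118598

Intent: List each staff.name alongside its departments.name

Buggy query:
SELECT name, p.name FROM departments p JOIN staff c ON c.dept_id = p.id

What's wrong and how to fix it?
Bug: 'name' exists in both joined tables, so the database can't tell which one is meant

Fix: Qualify the column with its table alias (c.name)

Corrected query:
SELECT c.name, p.name FROM departments p JOIN staff c ON c.dept_id = p.id

Result:
name  | name       
------+------------
Eve   | Legal      
Bob   | Engineering
Dave  | Finance    
Grace | Sales      
Carol | Sales      
Hank  | Legal      
Carol | Finance    
Alice | Finance    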